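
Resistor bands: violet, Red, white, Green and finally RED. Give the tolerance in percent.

±2%

The last band, red, is the tolerance band.
Red corresponds to ±2%.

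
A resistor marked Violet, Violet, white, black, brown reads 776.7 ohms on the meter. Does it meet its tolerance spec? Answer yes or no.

Violet → 7 (first significant figure)
Violet → 7 (second significant figure)
White → 9 (third significant figure)
Black → ×1 multiplier
Brown → ±1% tolerance
779 × 1 = 779 Ω
Allowed range: 771.21 Ω to 786.79 Ω.
776.7 ohms lies inside that range.

yes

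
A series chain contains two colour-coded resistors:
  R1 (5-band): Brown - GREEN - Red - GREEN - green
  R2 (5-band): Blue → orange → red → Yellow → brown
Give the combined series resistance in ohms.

R1: brown, green, red → 152; green ×10^5 → 15200000 Ω.
R2: blue, orange, red → 632; yellow ×10^4 → 6320000 Ω.
Series: 15200000 + 6320000 = 21520000 Ω.

21520000 Ω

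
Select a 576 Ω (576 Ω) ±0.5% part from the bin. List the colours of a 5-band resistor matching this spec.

576 Ω = 576 × 10^0.
5 → green
7 → violet
6 → blue
Multiplier 10^0 → black.
±0.5% tolerance → green.

green, violet, blue, black, green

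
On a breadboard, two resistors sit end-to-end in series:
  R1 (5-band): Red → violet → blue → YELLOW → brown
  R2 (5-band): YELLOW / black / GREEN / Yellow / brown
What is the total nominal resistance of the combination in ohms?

R1: red, violet, blue → 276; yellow ×10^4 → 2760000 Ω.
R2: yellow, black, green → 405; yellow ×10^4 → 4050000 Ω.
Series: 2760000 + 4050000 = 6810000 Ω.

6810000 Ω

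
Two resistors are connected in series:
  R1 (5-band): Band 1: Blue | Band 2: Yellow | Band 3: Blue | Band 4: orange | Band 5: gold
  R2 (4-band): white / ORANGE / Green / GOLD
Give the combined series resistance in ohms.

9946000 Ω

R1: blue, yellow, blue → 646; orange ×10^3 → 646000 Ω.
R2: white, orange → 93; green ×10^5 → 9300000 Ω.
Series: 646000 + 9300000 = 9946000 Ω.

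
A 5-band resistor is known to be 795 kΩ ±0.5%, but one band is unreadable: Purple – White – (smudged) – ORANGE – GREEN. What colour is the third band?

795000 Ω = 795 × 10^3.
The third band gives digit 5 of the significand, and 5 is green.

green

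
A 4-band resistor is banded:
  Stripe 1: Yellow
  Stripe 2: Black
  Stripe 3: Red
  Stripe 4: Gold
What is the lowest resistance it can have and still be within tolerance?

3800 Ω

Yellow → 4 (first significant figure)
Black → 0 (second significant figure)
Red → ×10^2 multiplier
Gold → ±5% tolerance
40 × 100 = 4000 Ω
Lowest = 4000 × (1 − 5/100) = 3800 Ω.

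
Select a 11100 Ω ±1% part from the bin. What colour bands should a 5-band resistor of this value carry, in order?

brown, brown, brown, red, brown

11100 Ω = 111 × 10^2.
1 → brown
1 → brown
1 → brown
Multiplier 10^2 → red.
±1% tolerance → brown.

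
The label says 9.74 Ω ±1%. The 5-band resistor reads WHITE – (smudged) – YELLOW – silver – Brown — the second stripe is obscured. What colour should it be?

violet

9.74 Ω = 974 × 10^-2.
The second band gives digit 7 of the significand, and 7 is violet.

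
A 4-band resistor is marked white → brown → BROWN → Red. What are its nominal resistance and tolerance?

910 Ω ±2%

White → 9 (first significant figure)
Brown → 1 (second significant figure)
Brown → ×10 multiplier
Red → ±2% tolerance
91 × 10 = 910 Ω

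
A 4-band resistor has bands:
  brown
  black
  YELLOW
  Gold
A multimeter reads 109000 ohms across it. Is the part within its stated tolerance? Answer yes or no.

no

Brown → 1 (first significant figure)
Black → 0 (second significant figure)
Yellow → ×10^4 multiplier
Gold → ±5% tolerance
10 × 10000 = 100000 Ω
Allowed range: 95000 Ω to 105000 Ω.
109000 ohms lies outside that range.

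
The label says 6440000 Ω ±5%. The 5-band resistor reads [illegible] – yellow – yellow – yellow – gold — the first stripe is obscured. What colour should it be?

6440000 Ω = 644 × 10^4.
The first band gives digit 6 of the significand, and 6 is blue.

blue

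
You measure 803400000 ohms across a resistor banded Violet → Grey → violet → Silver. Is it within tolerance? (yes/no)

Violet → 7 (first significant figure)
Grey → 8 (second significant figure)
Violet → ×10^7 multiplier
Silver → ±10% tolerance
78 × 10000000 = 780000000 Ω
Allowed range: 702000000 Ω to 858000000 Ω.
803400000 ohms lies inside that range.

yes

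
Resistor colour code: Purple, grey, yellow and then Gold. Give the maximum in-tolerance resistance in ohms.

Violet → 7 (first significant figure)
Grey → 8 (second significant figure)
Yellow → ×10^4 multiplier
Gold → ±5% tolerance
78 × 10000 = 780000 Ω
Maximum = 780000 × (1 + 5/100) = 819000 Ω.

819000 Ω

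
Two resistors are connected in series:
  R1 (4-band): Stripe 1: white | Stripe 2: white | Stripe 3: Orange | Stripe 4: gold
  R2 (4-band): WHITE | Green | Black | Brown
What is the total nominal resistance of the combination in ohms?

99095 Ω

R1: white, white → 99; orange ×10^3 → 99000 Ω.
R2: white, green → 95; black ×1 → 95 Ω.
Series: 99000 + 95 = 99095 Ω.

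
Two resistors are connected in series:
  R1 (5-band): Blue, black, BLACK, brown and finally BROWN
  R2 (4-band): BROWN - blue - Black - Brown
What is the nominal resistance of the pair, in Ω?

R1: blue, black, black → 600; brown ×10 → 6000 Ω.
R2: brown, blue → 16; black ×1 → 16 Ω.
Series: 6000 + 16 = 6016 Ω.

6016 Ω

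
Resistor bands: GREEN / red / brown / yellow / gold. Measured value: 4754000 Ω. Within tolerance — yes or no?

no

Green → 5 (first significant figure)
Red → 2 (second significant figure)
Brown → 1 (third significant figure)
Yellow → ×10^4 multiplier
Gold → ±5% tolerance
521 × 10000 = 5210000 Ω
Allowed range: 4949500 Ω to 5470500 Ω.
4754000 Ω lies outside that range.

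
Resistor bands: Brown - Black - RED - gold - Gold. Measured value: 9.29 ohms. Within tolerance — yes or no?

no

Brown → 1 (first significant figure)
Black → 0 (second significant figure)
Red → 2 (third significant figure)
Gold → ×0.1 multiplier
Gold → ±5% tolerance
102 × 0.1 = 10.2 Ω
Allowed range: 9.69 Ω to 10.71 Ω.
9.29 ohms lies outside that range.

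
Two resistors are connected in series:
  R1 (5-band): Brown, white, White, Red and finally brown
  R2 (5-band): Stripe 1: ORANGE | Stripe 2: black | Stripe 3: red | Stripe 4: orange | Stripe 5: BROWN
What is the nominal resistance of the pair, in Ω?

321900 Ω

R1: brown, white, white → 199; red ×10^2 → 19900 Ω.
R2: orange, black, red → 302; orange ×10^3 → 302000 Ω.
Series: 19900 + 302000 = 321900 Ω.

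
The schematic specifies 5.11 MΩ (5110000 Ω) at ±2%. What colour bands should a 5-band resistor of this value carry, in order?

5110000 Ω = 511 × 10^4.
5 → green
1 → brown
1 → brown
Multiplier 10^4 → yellow.
±2% tolerance → red.

green, brown, brown, yellow, red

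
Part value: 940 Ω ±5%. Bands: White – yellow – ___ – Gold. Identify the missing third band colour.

940 Ω = 94 × 10^1.
The third band is the multiplier, 10^1, which is brown.

brown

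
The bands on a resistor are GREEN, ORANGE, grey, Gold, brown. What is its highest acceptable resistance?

Green → 5 (first significant figure)
Orange → 3 (second significant figure)
Grey → 8 (third significant figure)
Gold → ×0.1 multiplier
Brown → ±1% tolerance
538 × 0.1 = 53.8 Ω
Highest = 53.8 × (1 + 1/100) = 54.338 Ω.

54.338 Ω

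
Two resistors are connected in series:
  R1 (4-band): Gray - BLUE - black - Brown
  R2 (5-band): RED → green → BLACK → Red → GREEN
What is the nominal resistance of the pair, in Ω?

25086 Ω

R1: grey, blue → 86; black ×1 → 86 Ω.
R2: red, green, black → 250; red ×10^2 → 25000 Ω.
Series: 86 + 25000 = 25086 Ω.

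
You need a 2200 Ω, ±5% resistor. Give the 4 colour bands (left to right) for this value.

2200 Ω = 22 × 10^2.
2 → red
2 → red
Multiplier 10^2 → red.
±5% tolerance → gold.

red, red, red, gold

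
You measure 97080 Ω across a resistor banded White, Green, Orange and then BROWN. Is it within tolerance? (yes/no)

White → 9 (first significant figure)
Green → 5 (second significant figure)
Orange → ×10^3 multiplier
Brown → ±1% tolerance
95 × 1000 = 95000 Ω
Allowed range: 94050 Ω to 95950 Ω.
97080 Ω lies outside that range.

no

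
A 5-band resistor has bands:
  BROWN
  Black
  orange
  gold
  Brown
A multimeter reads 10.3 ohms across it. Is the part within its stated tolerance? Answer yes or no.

yes

Brown → 1 (first significant figure)
Black → 0 (second significant figure)
Orange → 3 (third significant figure)
Gold → ×0.1 multiplier
Brown → ±1% tolerance
103 × 0.1 = 10.3 Ω
Allowed range: 10.197 Ω to 10.403 Ω.
10.3 ohms lies inside that range.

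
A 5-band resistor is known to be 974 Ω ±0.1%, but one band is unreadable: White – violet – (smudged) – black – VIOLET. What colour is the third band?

yellow

974 Ω = 974 × 10^0.
The third band gives digit 4 of the significand, and 4 is yellow.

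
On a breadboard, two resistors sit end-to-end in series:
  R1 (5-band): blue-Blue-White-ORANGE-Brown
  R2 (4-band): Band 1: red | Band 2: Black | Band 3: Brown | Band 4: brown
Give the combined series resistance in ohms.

R1: blue, blue, white → 669; orange ×10^3 → 669000 Ω.
R2: red, black → 20; brown ×10 → 200 Ω.
Series: 669000 + 200 = 669200 Ω.

669200 Ω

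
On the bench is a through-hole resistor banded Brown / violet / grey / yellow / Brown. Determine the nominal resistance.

1780000 Ω

Brown → 1 (first significant figure)
Violet → 7 (second significant figure)
Grey → 8 (third significant figure)
Yellow → ×10^4 multiplier
178 × 10000 = 1780000 Ω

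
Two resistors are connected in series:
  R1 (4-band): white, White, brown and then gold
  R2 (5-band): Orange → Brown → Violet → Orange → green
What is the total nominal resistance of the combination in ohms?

R1: white, white → 99; brown ×10 → 990 Ω.
R2: orange, brown, violet → 317; orange ×10^3 → 317000 Ω.
Series: 990 + 317000 = 317990 Ω.

317990 Ω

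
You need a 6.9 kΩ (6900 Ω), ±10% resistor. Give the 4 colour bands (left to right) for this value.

blue, white, red, silver

6900 Ω = 69 × 10^2.
6 → blue
9 → white
Multiplier 10^2 → red.
±10% tolerance → silver.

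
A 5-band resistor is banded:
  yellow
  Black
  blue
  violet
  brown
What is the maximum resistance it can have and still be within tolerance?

Yellow → 4 (first significant figure)
Black → 0 (second significant figure)
Blue → 6 (third significant figure)
Violet → ×10^7 multiplier
Brown → ±1% tolerance
406 × 10000000 = 4060000000 Ω
Maximum = 4060000000 × (1 + 1/100) = 4100600000 Ω.

4100600000 Ω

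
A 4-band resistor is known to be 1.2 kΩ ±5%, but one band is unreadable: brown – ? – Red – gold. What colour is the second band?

1200 Ω = 12 × 10^2.
The second band gives digit 2 of the significand, and 2 is red.

red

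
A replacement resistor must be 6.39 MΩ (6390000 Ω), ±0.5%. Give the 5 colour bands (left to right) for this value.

6390000 Ω = 639 × 10^4.
6 → blue
3 → orange
9 → white
Multiplier 10^4 → yellow.
±0.5% tolerance → green.

blue, orange, white, yellow, green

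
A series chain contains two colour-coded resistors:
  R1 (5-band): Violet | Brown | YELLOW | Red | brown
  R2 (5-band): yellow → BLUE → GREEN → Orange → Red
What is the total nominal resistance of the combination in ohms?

R1: violet, brown, yellow → 714; red ×10^2 → 71400 Ω.
R2: yellow, blue, green → 465; orange ×10^3 → 465000 Ω.
Series: 71400 + 465000 = 536400 Ω.

536400 Ω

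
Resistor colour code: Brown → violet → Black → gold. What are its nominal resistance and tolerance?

17 Ω ±5%

Brown → 1 (first significant figure)
Violet → 7 (second significant figure)
Black → ×1 multiplier
Gold → ±5% tolerance
17 × 1 = 17 Ω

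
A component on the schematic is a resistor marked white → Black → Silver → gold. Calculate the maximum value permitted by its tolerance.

0.945 Ω

White → 9 (first significant figure)
Black → 0 (second significant figure)
Silver → ×0.01 multiplier
Gold → ±5% tolerance
90 × 0.01 = 0.9 Ω
Maximum = 0.9 × (1 + 5/100) = 0.945 Ω.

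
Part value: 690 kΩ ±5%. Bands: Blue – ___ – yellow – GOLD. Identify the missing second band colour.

white

690000 Ω = 69 × 10^4.
The second band gives digit 9 of the significand, and 9 is white.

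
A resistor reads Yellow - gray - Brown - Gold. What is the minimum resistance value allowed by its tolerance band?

Yellow → 4 (first significant figure)
Grey → 8 (second significant figure)
Brown → ×10 multiplier
Gold → ±5% tolerance
48 × 10 = 480 Ω
Minimum = 480 × (1 − 5/100) = 456 Ω.

456 Ω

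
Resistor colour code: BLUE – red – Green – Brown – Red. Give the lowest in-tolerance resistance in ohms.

Blue → 6 (first significant figure)
Red → 2 (second significant figure)
Green → 5 (third significant figure)
Brown → ×10 multiplier
Red → ±2% tolerance
625 × 10 = 6250 Ω
Lowest = 6250 × (1 − 2/100) = 6125 Ω.

6125 Ω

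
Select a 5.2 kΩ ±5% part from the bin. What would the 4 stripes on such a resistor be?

5200 Ω = 52 × 10^2.
5 → green
2 → red
Multiplier 10^2 → red.
±5% tolerance → gold.

green, red, red, gold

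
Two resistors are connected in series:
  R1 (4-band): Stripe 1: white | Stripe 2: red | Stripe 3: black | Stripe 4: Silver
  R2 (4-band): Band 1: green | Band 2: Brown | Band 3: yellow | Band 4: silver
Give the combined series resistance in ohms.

510092 Ω

R1: white, red → 92; black ×1 → 92 Ω.
R2: green, brown → 51; yellow ×10^4 → 510000 Ω.
Series: 92 + 510000 = 510092 Ω.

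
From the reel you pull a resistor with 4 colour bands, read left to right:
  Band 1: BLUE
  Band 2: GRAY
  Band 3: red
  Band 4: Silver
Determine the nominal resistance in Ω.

6800 Ω

Blue → 6 (first significant figure)
Grey → 8 (second significant figure)
Red → ×10^2 multiplier
68 × 100 = 6800 Ω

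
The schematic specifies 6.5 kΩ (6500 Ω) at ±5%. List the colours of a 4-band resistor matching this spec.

blue, green, red, gold

6500 Ω = 65 × 10^2.
6 → blue
5 → green
Multiplier 10^2 → red.
±5% tolerance → gold.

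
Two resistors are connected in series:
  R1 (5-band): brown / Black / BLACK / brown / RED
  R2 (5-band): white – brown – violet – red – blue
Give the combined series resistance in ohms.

92700 Ω

R1: brown, black, black → 100; brown ×10 → 1000 Ω.
R2: white, brown, violet → 917; red ×10^2 → 91700 Ω.
Series: 1000 + 91700 = 92700 Ω.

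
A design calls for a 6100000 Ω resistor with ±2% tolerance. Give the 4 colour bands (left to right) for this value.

6100000 Ω = 61 × 10^5.
6 → blue
1 → brown
Multiplier 10^5 → green.
±2% tolerance → red.

blue, brown, green, red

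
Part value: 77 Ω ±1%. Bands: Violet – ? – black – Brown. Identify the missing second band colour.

violet

77 Ω = 77 × 10^0.
The second band gives digit 7 of the significand, and 7 is violet.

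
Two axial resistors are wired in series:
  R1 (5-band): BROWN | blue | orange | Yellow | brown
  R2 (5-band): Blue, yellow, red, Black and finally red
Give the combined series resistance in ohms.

1630642 Ω

R1: brown, blue, orange → 163; yellow ×10^4 → 1630000 Ω.
R2: blue, yellow, red → 642; black ×1 → 642 Ω.
Series: 1630000 + 642 = 1630642 Ω.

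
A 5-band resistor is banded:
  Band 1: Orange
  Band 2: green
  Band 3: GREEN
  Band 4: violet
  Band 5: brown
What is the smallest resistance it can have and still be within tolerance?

Orange → 3 (first significant figure)
Green → 5 (second significant figure)
Green → 5 (third significant figure)
Violet → ×10^7 multiplier
Brown → ±1% tolerance
355 × 10000000 = 3550000000 Ω
Smallest = 3550000000 × (1 − 1/100) = 3514500000 Ω.

3514500000 Ω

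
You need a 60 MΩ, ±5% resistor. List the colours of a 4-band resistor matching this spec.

blue, black, blue, gold

60000000 Ω = 60 × 10^6.
6 → blue
0 → black
Multiplier 10^6 → blue.
±5% tolerance → gold.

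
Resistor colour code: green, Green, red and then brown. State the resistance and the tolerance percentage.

Green → 5 (first significant figure)
Green → 5 (second significant figure)
Red → ×10^2 multiplier
Brown → ±1% tolerance
55 × 100 = 5500 Ω

5500 Ω ±1%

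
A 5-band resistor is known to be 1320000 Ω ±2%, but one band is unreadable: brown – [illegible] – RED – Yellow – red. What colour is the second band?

orange

1320000 Ω = 132 × 10^4.
The second band gives digit 3 of the significand, and 3 is orange.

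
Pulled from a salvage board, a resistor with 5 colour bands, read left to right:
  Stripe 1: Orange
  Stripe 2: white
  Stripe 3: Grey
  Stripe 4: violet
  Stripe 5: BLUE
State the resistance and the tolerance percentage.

3980000000 Ω ±0.25%

Orange → 3 (first significant figure)
White → 9 (second significant figure)
Grey → 8 (third significant figure)
Violet → ×10^7 multiplier
Blue → ±0.25% tolerance
398 × 10000000 = 3980000000 Ω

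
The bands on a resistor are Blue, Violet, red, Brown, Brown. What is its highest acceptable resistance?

Blue → 6 (first significant figure)
Violet → 7 (second significant figure)
Red → 2 (third significant figure)
Brown → ×10 multiplier
Brown → ±1% tolerance
672 × 10 = 6720 Ω
Highest = 6720 × (1 + 1/100) = 6787.2 Ω.

6787.2 Ω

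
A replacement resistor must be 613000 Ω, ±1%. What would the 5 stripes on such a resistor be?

613000 Ω = 613 × 10^3.
6 → blue
1 → brown
3 → orange
Multiplier 10^3 → orange.
±1% tolerance → brown.

blue, brown, orange, orange, brown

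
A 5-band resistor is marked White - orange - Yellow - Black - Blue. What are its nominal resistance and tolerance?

934 Ω ±0.25%

White → 9 (first significant figure)
Orange → 3 (second significant figure)
Yellow → 4 (third significant figure)
Black → ×1 multiplier
Blue → ±0.25% tolerance
934 × 1 = 934 Ω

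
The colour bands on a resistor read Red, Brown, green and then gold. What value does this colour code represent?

2100000 Ω

Red → 2 (first significant figure)
Brown → 1 (second significant figure)
Green → ×10^5 multiplier
21 × 100000 = 2100000 Ω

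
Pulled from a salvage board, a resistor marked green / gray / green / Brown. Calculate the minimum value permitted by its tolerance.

Green → 5 (first significant figure)
Grey → 8 (second significant figure)
Green → ×10^5 multiplier
Brown → ±1% tolerance
58 × 100000 = 5800000 Ω
Minimum = 5800000 × (1 − 1/100) = 5742000 Ω.

5742000 Ω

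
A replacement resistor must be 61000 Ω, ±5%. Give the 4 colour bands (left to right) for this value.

61000 Ω = 61 × 10^3.
6 → blue
1 → brown
Multiplier 10^3 → orange.
±5% tolerance → gold.

blue, brown, orange, gold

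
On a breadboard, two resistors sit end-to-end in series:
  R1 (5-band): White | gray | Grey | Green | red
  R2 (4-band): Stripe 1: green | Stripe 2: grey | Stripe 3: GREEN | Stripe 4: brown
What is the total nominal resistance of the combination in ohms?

104600000 Ω

R1: white, grey, grey → 988; green ×10^5 → 98800000 Ω.
R2: green, grey → 58; green ×10^5 → 5800000 Ω.
Series: 98800000 + 5800000 = 104600000 Ω.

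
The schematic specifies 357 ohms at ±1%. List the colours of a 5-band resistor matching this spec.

orange, green, violet, black, brown

357 Ω = 357 × 10^0.
3 → orange
5 → green
7 → violet
Multiplier 10^0 → black.
±1% tolerance → brown.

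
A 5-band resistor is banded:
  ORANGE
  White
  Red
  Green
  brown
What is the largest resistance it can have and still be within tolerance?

Orange → 3 (first significant figure)
White → 9 (second significant figure)
Red → 2 (third significant figure)
Green → ×10^5 multiplier
Brown → ±1% tolerance
392 × 100000 = 39200000 Ω
Largest = 39200000 × (1 + 1/100) = 39592000 Ω.

39592000 Ω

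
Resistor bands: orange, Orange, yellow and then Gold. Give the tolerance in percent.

The last band, gold, is the tolerance band.
Gold corresponds to ±5%.

±5%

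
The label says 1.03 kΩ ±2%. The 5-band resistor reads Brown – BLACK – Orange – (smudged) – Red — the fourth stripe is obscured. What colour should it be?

brown

1030 Ω = 103 × 10^1.
The fourth band is the multiplier, 10^1, which is brown.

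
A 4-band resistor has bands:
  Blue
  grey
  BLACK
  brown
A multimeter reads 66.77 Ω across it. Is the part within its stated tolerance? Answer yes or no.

Blue → 6 (first significant figure)
Grey → 8 (second significant figure)
Black → ×1 multiplier
Brown → ±1% tolerance
68 × 1 = 68 Ω
Allowed range: 67.32 Ω to 68.68 Ω.
66.77 Ω lies outside that range.

no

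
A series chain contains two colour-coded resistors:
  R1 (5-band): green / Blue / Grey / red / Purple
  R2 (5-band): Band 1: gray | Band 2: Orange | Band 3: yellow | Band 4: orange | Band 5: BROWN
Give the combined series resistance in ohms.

890800 Ω

R1: green, blue, grey → 568; red ×10^2 → 56800 Ω.
R2: grey, orange, yellow → 834; orange ×10^3 → 834000 Ω.
Series: 56800 + 834000 = 890800 Ω.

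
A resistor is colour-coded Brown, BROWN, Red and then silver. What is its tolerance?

±10%

The last band, silver, is the tolerance band.
Silver corresponds to ±10%.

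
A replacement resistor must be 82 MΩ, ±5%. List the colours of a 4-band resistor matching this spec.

82000000 Ω = 82 × 10^6.
8 → grey
2 → red
Multiplier 10^6 → blue.
±5% tolerance → gold.

grey, red, blue, gold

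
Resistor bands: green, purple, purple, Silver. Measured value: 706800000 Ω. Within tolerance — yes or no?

no

Green → 5 (first significant figure)
Violet → 7 (second significant figure)
Violet → ×10^7 multiplier
Silver → ±10% tolerance
57 × 10000000 = 570000000 Ω
Allowed range: 513000000 Ω to 627000000 Ω.
706800000 Ω lies outside that range.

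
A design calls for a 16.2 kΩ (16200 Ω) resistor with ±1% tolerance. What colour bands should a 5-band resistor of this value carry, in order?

16200 Ω = 162 × 10^2.
1 → brown
6 → blue
2 → red
Multiplier 10^2 → red.
±1% tolerance → brown.

brown, blue, red, red, brown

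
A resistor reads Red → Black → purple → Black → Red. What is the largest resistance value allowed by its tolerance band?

Red → 2 (first significant figure)
Black → 0 (second significant figure)
Violet → 7 (third significant figure)
Black → ×1 multiplier
Red → ±2% tolerance
207 × 1 = 207 Ω
Largest = 207 × (1 + 2/100) = 211.14 Ω.

211.14 Ω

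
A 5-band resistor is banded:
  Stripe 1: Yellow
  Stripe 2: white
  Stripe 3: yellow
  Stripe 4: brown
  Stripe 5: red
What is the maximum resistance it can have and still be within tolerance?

5038.8 Ω

Yellow → 4 (first significant figure)
White → 9 (second significant figure)
Yellow → 4 (third significant figure)
Brown → ×10 multiplier
Red → ±2% tolerance
494 × 10 = 4940 Ω
Maximum = 4940 × (1 + 2/100) = 5038.8 Ω.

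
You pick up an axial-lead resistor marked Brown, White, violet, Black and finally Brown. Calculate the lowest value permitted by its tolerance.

195.03 Ω

Brown → 1 (first significant figure)
White → 9 (second significant figure)
Violet → 7 (third significant figure)
Black → ×1 multiplier
Brown → ±1% tolerance
197 × 1 = 197 Ω
Lowest = 197 × (1 − 1/100) = 195.03 Ω.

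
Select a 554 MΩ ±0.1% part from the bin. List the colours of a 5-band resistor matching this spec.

554000000 Ω = 554 × 10^6.
5 → green
5 → green
4 → yellow
Multiplier 10^6 → blue.
±0.1% tolerance → violet.

green, green, yellow, blue, violet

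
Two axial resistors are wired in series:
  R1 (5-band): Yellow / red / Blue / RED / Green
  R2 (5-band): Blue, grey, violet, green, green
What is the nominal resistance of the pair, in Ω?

68742600 Ω

R1: yellow, red, blue → 426; red ×10^2 → 42600 Ω.
R2: blue, grey, violet → 687; green ×10^5 → 68700000 Ω.
Series: 42600 + 68700000 = 68742600 Ω.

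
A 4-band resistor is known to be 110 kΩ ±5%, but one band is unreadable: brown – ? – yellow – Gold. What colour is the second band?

110000 Ω = 11 × 10^4.
The second band gives digit 1 of the significand, and 1 is brown.

brown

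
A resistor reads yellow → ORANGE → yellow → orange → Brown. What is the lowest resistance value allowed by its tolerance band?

Yellow → 4 (first significant figure)
Orange → 3 (second significant figure)
Yellow → 4 (third significant figure)
Orange → ×10^3 multiplier
Brown → ±1% tolerance
434 × 1000 = 434000 Ω
Lowest = 434000 × (1 − 1/100) = 429660 Ω.

429660 Ω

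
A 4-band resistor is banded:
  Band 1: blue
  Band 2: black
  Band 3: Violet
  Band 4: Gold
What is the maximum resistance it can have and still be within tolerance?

630000000 Ω

Blue → 6 (first significant figure)
Black → 0 (second significant figure)
Violet → ×10^7 multiplier
Gold → ±5% tolerance
60 × 10000000 = 600000000 Ω
Maximum = 600000000 × (1 + 5/100) = 630000000 Ω.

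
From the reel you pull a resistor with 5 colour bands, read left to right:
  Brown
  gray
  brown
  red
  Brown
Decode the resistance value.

Brown → 1 (first significant figure)
Grey → 8 (second significant figure)
Brown → 1 (third significant figure)
Red → ×10^2 multiplier
181 × 100 = 18100 Ω

18100 Ω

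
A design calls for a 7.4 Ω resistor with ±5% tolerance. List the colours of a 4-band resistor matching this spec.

7.4 Ω = 74 × 10^-1.
7 → violet
4 → yellow
Multiplier 10^-1 → gold.
±5% tolerance → gold.

violet, yellow, gold, gold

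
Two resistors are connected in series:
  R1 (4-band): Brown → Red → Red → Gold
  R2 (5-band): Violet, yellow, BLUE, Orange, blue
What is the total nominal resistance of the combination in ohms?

R1: brown, red → 12; red ×10^2 → 1200 Ω.
R2: violet, yellow, blue → 746; orange ×10^3 → 746000 Ω.
Series: 1200 + 746000 = 747200 Ω.

747200 Ω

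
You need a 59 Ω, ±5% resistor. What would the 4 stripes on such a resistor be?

59 Ω = 59 × 10^0.
5 → green
9 → white
Multiplier 10^0 → black.
±5% tolerance → gold.

green, white, black, gold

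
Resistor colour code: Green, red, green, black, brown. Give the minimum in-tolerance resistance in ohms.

519.75 Ω

Green → 5 (first significant figure)
Red → 2 (second significant figure)
Green → 5 (third significant figure)
Black → ×1 multiplier
Brown → ±1% tolerance
525 × 1 = 525 Ω
Minimum = 525 × (1 − 1/100) = 519.75 Ω.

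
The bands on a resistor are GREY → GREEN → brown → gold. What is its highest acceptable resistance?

Grey → 8 (first significant figure)
Green → 5 (second significant figure)
Brown → ×10 multiplier
Gold → ±5% tolerance
85 × 10 = 850 Ω
Highest = 850 × (1 + 5/100) = 892.5 Ω.

892.5 Ω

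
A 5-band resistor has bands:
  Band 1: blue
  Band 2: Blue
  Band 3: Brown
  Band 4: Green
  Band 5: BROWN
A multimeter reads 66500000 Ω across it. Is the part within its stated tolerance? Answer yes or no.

Blue → 6 (first significant figure)
Blue → 6 (second significant figure)
Brown → 1 (third significant figure)
Green → ×10^5 multiplier
Brown → ±1% tolerance
661 × 100000 = 66100000 Ω
Allowed range: 65439000 Ω to 66761000 Ω.
66500000 Ω lies inside that range.

yes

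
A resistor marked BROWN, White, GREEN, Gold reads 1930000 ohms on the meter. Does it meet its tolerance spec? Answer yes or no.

yes

Brown → 1 (first significant figure)
White → 9 (second significant figure)
Green → ×10^5 multiplier
Gold → ±5% tolerance
19 × 100000 = 1900000 Ω
Allowed range: 1805000 Ω to 1995000 Ω.
1930000 ohms lies inside that range.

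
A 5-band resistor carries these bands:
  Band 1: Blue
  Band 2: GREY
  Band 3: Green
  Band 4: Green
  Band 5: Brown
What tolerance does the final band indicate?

The last band, brown, is the tolerance band.
Brown corresponds to ±1%.

±1%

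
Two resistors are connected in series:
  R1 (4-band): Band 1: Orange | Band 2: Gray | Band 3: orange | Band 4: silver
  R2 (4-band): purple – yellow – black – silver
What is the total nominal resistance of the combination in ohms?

R1: orange, grey → 38; orange ×10^3 → 38000 Ω.
R2: violet, yellow → 74; black ×1 → 74 Ω.
Series: 38000 + 74 = 38074 Ω.

38074 Ω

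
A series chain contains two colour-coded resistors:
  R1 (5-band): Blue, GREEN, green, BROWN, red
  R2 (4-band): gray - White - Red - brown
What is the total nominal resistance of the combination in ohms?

R1: blue, green, green → 655; brown ×10 → 6550 Ω.
R2: grey, white → 89; red ×10^2 → 8900 Ω.
Series: 6550 + 8900 = 15450 Ω.

15450 Ω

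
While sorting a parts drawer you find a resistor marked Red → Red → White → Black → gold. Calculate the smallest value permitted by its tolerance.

Red → 2 (first significant figure)
Red → 2 (second significant figure)
White → 9 (third significant figure)
Black → ×1 multiplier
Gold → ±5% tolerance
229 × 1 = 229 Ω
Smallest = 229 × (1 − 5/100) = 217.55 Ω.

217.55 Ω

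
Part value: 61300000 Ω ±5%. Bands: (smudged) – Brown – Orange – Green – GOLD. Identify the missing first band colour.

61300000 Ω = 613 × 10^5.
The first band gives digit 6 of the significand, and 6 is blue.

blue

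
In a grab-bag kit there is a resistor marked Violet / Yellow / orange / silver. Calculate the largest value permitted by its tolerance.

81400 Ω

Violet → 7 (first significant figure)
Yellow → 4 (second significant figure)
Orange → ×10^3 multiplier
Silver → ±10% tolerance
74 × 1000 = 74000 Ω
Largest = 74000 × (1 + 10/100) = 81400 Ω.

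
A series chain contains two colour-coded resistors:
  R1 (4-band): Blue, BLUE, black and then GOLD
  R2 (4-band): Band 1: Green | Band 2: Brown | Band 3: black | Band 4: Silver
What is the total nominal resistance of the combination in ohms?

117 Ω

R1: blue, blue → 66; black ×1 → 66 Ω.
R2: green, brown → 51; black ×1 → 51 Ω.
Series: 66 + 51 = 117 Ω.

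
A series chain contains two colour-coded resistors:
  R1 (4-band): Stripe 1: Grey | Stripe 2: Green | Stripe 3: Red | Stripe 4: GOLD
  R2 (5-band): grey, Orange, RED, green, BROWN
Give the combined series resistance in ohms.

R1: grey, green → 85; red ×10^2 → 8500 Ω.
R2: grey, orange, red → 832; green ×10^5 → 83200000 Ω.
Series: 8500 + 83200000 = 83208500 Ω.

83208500 Ω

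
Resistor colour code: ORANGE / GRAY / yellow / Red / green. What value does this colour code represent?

Orange → 3 (first significant figure)
Grey → 8 (second significant figure)
Yellow → 4 (third significant figure)
Red → ×10^2 multiplier
384 × 100 = 38400 Ω

38400 Ω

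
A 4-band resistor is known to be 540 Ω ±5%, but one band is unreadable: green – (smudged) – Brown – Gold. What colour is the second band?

yellow

540 Ω = 54 × 10^1.
The second band gives digit 4 of the significand, and 4 is yellow.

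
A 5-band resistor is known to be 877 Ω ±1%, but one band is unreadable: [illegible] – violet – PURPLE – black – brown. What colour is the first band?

877 Ω = 877 × 10^0.
The first band gives digit 8 of the significand, and 8 is grey.

grey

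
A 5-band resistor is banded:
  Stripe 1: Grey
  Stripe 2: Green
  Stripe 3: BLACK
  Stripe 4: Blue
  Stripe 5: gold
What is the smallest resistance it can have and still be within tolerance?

Grey → 8 (first significant figure)
Green → 5 (second significant figure)
Black → 0 (third significant figure)
Blue → ×10^6 multiplier
Gold → ±5% tolerance
850 × 1000000 = 850000000 Ω
Smallest = 850000000 × (1 − 5/100) = 807500000 Ω.

807500000 Ω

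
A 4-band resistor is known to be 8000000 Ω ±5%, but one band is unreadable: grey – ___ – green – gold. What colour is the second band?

8000000 Ω = 80 × 10^5.
The second band gives digit 0 of the significand, and 0 is black.

black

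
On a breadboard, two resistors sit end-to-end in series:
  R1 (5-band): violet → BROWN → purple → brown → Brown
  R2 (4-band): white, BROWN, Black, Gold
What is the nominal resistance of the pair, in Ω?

R1: violet, brown, violet → 717; brown ×10 → 7170 Ω.
R2: white, brown → 91; black ×1 → 91 Ω.
Series: 7170 + 91 = 7261 Ω.

7261 Ω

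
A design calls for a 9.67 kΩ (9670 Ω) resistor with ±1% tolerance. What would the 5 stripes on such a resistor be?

9670 Ω = 967 × 10^1.
9 → white
6 → blue
7 → violet
Multiplier 10^1 → brown.
±1% tolerance → brown.

white, blue, violet, brown, brown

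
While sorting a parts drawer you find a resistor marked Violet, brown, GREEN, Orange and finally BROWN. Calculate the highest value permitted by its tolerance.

722150 Ω

Violet → 7 (first significant figure)
Brown → 1 (second significant figure)
Green → 5 (third significant figure)
Orange → ×10^3 multiplier
Brown → ±1% tolerance
715 × 1000 = 715000 Ω
Highest = 715000 × (1 + 1/100) = 722150 Ω.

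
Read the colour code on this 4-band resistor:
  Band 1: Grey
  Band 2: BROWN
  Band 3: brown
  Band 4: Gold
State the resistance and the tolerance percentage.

810 Ω ±5%

Grey → 8 (first significant figure)
Brown → 1 (second significant figure)
Brown → ×10 multiplier
Gold → ±5% tolerance
81 × 10 = 810 Ω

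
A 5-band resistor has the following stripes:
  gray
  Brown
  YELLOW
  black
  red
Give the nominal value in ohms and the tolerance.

814 Ω ±2%

Grey → 8 (first significant figure)
Brown → 1 (second significant figure)
Yellow → 4 (third significant figure)
Black → ×1 multiplier
Red → ±2% tolerance
814 × 1 = 814 Ω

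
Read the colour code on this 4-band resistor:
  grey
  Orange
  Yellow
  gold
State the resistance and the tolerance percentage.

Grey → 8 (first significant figure)
Orange → 3 (second significant figure)
Yellow → ×10^4 multiplier
Gold → ±5% tolerance
83 × 10000 = 830000 Ω

830000 Ω ±5%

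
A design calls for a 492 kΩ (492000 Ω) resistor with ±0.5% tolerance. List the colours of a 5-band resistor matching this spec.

492000 Ω = 492 × 10^3.
4 → yellow
9 → white
2 → red
Multiplier 10^3 → orange.
±0.5% tolerance → green.

yellow, white, red, orange, green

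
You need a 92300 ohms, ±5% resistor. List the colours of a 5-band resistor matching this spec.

white, red, orange, red, gold

92300 Ω = 923 × 10^2.
9 → white
2 → red
3 → orange
Multiplier 10^2 → red.
±5% tolerance → gold.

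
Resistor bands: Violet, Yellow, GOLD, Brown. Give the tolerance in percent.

The last band, brown, is the tolerance band.
Brown corresponds to ±1%.

±1%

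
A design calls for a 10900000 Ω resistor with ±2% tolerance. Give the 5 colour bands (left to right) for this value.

10900000 Ω = 109 × 10^5.
1 → brown
0 → black
9 → white
Multiplier 10^5 → green.
±2% tolerance → red.

brown, black, white, green, red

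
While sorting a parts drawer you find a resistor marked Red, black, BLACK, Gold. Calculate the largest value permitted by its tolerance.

Red → 2 (first significant figure)
Black → 0 (second significant figure)
Black → ×1 multiplier
Gold → ±5% tolerance
20 × 1 = 20 Ω
Largest = 20 × (1 + 5/100) = 21 Ω.

21 Ω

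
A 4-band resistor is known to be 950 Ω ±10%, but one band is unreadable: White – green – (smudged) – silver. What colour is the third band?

brown

950 Ω = 95 × 10^1.
The third band is the multiplier, 10^1, which is brown.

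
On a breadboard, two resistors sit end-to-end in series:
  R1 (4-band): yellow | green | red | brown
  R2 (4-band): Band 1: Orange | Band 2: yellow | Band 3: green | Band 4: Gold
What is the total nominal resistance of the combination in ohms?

3404500 Ω

R1: yellow, green → 45; red ×10^2 → 4500 Ω.
R2: orange, yellow → 34; green ×10^5 → 3400000 Ω.
Series: 4500 + 3400000 = 3404500 Ω.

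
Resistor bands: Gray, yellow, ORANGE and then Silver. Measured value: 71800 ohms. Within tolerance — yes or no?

no

Grey → 8 (first significant figure)
Yellow → 4 (second significant figure)
Orange → ×10^3 multiplier
Silver → ±10% tolerance
84 × 1000 = 84000 Ω
Allowed range: 75600 Ω to 92400 Ω.
71800 ohms lies outside that range.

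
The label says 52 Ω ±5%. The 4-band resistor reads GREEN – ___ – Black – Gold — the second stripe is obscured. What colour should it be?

52 Ω = 52 × 10^0.
The second band gives digit 2 of the significand, and 2 is red.

red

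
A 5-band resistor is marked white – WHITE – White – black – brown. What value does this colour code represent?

White → 9 (first significant figure)
White → 9 (second significant figure)
White → 9 (third significant figure)
Black → ×1 multiplier
999 × 1 = 999 Ω

999 Ω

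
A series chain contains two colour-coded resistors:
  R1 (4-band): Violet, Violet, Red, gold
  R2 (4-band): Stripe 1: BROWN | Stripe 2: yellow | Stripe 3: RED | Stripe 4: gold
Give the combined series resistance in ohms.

9100 Ω

R1: violet, violet → 77; red ×10^2 → 7700 Ω.
R2: brown, yellow → 14; red ×10^2 → 1400 Ω.
Series: 7700 + 1400 = 9100 Ω.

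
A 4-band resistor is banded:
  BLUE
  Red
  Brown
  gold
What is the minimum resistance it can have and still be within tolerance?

589 Ω

Blue → 6 (first significant figure)
Red → 2 (second significant figure)
Brown → ×10 multiplier
Gold → ±5% tolerance
62 × 10 = 620 Ω
Minimum = 620 × (1 − 5/100) = 589 Ω.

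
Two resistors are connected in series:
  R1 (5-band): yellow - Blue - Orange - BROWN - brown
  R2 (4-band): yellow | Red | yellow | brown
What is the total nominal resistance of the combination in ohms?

R1: yellow, blue, orange → 463; brown ×10 → 4630 Ω.
R2: yellow, red → 42; yellow ×10^4 → 420000 Ω.
Series: 4630 + 420000 = 424630 Ω.

424630 Ω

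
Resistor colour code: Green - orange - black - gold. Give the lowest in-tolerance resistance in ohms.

50.35 Ω

Green → 5 (first significant figure)
Orange → 3 (second significant figure)
Black → ×1 multiplier
Gold → ±5% tolerance
53 × 1 = 53 Ω
Lowest = 53 × (1 − 5/100) = 50.35 Ω.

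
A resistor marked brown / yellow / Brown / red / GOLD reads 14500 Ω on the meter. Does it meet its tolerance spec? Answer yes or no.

Brown → 1 (first significant figure)
Yellow → 4 (second significant figure)
Brown → 1 (third significant figure)
Red → ×10^2 multiplier
Gold → ±5% tolerance
141 × 100 = 14100 Ω
Allowed range: 13395 Ω to 14805 Ω.
14500 Ω lies inside that range.

yes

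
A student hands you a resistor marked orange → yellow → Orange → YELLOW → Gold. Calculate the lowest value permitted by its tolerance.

3258500 Ω

Orange → 3 (first significant figure)
Yellow → 4 (second significant figure)
Orange → 3 (third significant figure)
Yellow → ×10^4 multiplier
Gold → ±5% tolerance
343 × 10000 = 3430000 Ω
Lowest = 3430000 × (1 − 5/100) = 3258500 Ω.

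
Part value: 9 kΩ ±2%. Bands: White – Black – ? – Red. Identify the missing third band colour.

9000 Ω = 90 × 10^2.
The third band is the multiplier, 10^2, which is red.

red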